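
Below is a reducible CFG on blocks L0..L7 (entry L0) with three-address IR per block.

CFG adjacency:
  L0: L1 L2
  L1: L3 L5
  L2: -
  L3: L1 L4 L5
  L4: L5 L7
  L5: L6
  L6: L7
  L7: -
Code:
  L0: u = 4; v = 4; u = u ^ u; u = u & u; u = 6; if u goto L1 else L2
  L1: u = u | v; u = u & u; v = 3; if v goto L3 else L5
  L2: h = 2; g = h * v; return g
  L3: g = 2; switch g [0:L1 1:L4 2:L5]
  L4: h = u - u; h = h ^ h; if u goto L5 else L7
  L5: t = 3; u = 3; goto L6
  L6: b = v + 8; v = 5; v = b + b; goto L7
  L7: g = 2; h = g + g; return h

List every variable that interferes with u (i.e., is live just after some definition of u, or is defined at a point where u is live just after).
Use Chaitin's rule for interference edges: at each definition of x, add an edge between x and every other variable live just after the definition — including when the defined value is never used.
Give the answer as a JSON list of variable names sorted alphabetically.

Answer: ["g", "h", "v"]

Analysis:
def/use:
  L0 def {u,v} use ∅
  L1 def {u,v} use {u,v}
  L2 def {g,h} use {v}
  L3 def {g} use ∅
  L4 def {h} use {u}
  L5 def {t,u} use ∅
  L6 def {b,v} use {v}
  L7 def {g,h} use ∅

Live sets:
  L0: in=∅ out={u,v}
  L1: in={u,v} out={u,v}
  L2: in={v} out=∅
  L3: in={u,v} out={u,v}
  L4: in={u,v} out={v}
  L5: in={v} out={v}
  L6: in={v} out=∅
  L7: in=∅ out=∅

Conflict graph:
  b — {v}
  g — {u,v}
  h — {u,v}
  t — {v}
  u — {g,h,v}
  v — {b,g,h,t,u}

N(u) = ["g", "h", "v"]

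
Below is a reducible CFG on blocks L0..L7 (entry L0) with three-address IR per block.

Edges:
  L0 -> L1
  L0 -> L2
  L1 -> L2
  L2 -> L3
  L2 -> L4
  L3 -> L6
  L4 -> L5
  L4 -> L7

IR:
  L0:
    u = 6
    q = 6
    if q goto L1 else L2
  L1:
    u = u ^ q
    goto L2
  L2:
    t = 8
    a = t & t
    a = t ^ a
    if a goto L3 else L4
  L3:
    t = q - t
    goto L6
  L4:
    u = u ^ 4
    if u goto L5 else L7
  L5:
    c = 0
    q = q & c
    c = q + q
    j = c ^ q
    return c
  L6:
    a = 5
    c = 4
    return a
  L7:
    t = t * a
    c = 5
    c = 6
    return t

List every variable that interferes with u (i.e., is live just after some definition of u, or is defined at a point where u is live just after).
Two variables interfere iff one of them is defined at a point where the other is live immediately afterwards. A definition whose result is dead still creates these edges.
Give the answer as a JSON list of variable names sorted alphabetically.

Answer: ["a", "q", "t"]

Derivation:
def/use:
  L0: {q,u} / ∅
  L1: {u} / {q,u}
  L2: {a,t} / ∅
  L3: {t} / {q,t}
  L4: {u} / {u}
  L5: {c,j,q} / {q}
  L6: {a,c} / ∅
  L7: {c,t} / {a,t}

Backward fixpoint:
  L0: in=∅ out={q,u}
  L1: in={q,u} out={q,u}
  L2: in={q,u} out={a,q,t,u}
  L3: in={q,t} out=∅
  L4: in={a,q,t,u} out={a,q,t}
  L5: in={q} out=∅
  L6: in=∅ out=∅
  L7: in={a,t} out=∅

Conflict graph:
  a: {c,q,t,u}
  c: {a,j,q,t}
  j: {c}
  q: {a,c,t,u}
  t: {a,c,q,u}
  u: {a,q,t}

N(u) = ["a", "q", "t"]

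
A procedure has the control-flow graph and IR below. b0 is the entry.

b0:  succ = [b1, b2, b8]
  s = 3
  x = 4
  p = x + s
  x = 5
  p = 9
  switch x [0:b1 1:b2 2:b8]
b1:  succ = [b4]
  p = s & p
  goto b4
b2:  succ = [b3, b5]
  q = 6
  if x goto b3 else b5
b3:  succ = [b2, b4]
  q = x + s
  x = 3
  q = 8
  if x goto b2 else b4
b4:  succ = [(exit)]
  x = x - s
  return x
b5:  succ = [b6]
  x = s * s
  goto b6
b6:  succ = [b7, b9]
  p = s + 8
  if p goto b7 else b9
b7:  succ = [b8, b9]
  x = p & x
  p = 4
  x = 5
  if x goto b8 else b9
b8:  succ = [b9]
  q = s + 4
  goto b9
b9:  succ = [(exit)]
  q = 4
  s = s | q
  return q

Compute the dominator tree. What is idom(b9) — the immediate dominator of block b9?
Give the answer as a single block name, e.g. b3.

idom tree: b1←b0 b2←b0 b3←b2 b4←b0 b5←b2 b6←b5 b7←b6 b8←b0 b9←b0
Dom∩ at merges:
  b2: preds {b0,b3}: {b0} ∩ {b0,b2,b3} = {b0}; idom=b0
  b4: preds {b1,b3}: {b0,b1} ∩ {b0,b2,b3} = {b0}; idom=b0
  b8: preds {b0,b7}: {b0} ∩ {b0,b2,b5,b6,b7} = {b0}; idom=b0
  b9: preds {b6,b7,b8}: {b0,b2,b5,b6} ∩ {b0,b2,b5,b6,b7} ∩ {b0,b8} = {b0}; idom=b0

idom(b9) = b0

Answer: b0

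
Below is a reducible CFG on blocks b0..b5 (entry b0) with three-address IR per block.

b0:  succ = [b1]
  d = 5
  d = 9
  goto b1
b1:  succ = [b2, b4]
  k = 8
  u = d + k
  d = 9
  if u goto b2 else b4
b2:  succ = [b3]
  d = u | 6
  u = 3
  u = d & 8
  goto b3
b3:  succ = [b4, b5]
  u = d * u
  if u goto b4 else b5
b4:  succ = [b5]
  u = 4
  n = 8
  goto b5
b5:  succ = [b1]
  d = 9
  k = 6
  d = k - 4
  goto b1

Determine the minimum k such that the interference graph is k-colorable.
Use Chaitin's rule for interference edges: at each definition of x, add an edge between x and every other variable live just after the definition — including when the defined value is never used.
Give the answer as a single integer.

Per-block:
  b0: def={d} ue=∅
  b1: def={d,k,u} ue={d}
  b2: def={d,u} ue={u}
  b3: def={u} ue={d,u}
  b4: def={n,u} ue=∅
  b5: def={d,k} ue=∅

Live sets:
  live b0: ∅→{d}
  live b1: {d}→{u}
  live b2: {u}→{d,u}
  live b3: {d,u}→∅
  live b4: ∅→∅
  live b5: ∅→{d}

Interfere edges:
  d — {k,u}
  k — {d}
  n — ∅
  u — {d}

Registers:
  lower bound: {d,k} mutually conflict ⇒ χ ≥ 2
  2-colouring: r0={d,n}  r1={k,u}
  χ = 2

Answer: 2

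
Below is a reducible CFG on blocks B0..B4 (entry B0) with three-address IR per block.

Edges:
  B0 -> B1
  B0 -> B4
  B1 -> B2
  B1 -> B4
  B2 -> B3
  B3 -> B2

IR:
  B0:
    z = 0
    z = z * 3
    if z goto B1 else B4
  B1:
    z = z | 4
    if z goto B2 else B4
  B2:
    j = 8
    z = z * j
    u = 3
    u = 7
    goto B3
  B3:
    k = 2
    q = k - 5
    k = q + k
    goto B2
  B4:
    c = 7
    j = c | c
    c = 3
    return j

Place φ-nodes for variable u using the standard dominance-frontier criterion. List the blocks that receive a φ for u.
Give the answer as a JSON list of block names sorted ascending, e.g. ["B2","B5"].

Answer: ["B2"]

Derivation:
idom tree: B1←B0 B2←B1 B3←B2 B4←B0
Join-block Dom:
  B2: preds {B1,B3}: {B0,B1} ∩ {B0,B1,B2,B3} = {B0,B1}; idom=B1
  B4: preds {B0,B1}: {B0} ∩ {B0,B1} = {B0}; idom=B0

DF derivation:
  B2←B1: walk · to B1
  B2←B3: walk B3→B2 to B1
  B4←B0: walk · to B0
  B4←B1: walk B1 to B0
  B0: DF=∅
  B1: DF={B4}
  B2: DF={B2}
  B3: DF={B2}
  B4: DF=∅

φ for u: defs {B2}
  DF⁺ = {B2}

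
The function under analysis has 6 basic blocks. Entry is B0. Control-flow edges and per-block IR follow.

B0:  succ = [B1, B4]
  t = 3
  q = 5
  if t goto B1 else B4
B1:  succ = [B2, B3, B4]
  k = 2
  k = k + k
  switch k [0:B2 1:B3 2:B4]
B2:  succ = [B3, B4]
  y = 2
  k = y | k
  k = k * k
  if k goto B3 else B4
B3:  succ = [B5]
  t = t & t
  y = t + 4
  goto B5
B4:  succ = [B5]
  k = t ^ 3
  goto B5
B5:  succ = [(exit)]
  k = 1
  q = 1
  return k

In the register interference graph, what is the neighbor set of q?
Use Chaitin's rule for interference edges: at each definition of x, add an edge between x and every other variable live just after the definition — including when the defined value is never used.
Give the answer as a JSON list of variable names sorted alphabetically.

Answer: ["k", "t"]

Working:
Per-block:
  B0: {q,t} / ∅
  B1: {k} / ∅
  B2: {k,y} / {k}
  B3: {t,y} / {t}
  B4: {k} / {t}
  B5: {k,q} / ∅

Backward fixpoint:
  B0: in=∅ out={t}
  B1: in={t} out={k,t}
  B2: in={k,t} out={t}
  B3: in={t} out=∅
  B4: in={t} out=∅
  B5: in=∅ out=∅

Conflict graph:
  k — {q,t,y}
  q — {k,t}
  t — {k,q,y}
  y — {k,t}

N(q) = ["k", "t"]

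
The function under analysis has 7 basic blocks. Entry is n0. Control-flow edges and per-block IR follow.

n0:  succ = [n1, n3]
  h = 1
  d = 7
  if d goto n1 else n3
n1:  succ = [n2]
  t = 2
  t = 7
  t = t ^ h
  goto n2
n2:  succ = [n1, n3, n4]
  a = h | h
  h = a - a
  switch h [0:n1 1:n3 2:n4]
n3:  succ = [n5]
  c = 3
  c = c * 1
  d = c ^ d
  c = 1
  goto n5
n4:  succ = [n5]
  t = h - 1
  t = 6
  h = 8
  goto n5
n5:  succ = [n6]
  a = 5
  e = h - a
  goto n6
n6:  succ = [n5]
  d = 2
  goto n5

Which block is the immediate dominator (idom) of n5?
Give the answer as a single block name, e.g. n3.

idom tree: n1←n0 n2←n1 n3←n0 n4←n2 n5←n0 n6←n5
Join-block Dom:
  n1: preds {n0,n2}: {n0} ∩ {n0,n1,n2} = {n0}; idom=n0
  n3: preds {n0,n2}: {n0} ∩ {n0,n1,n2} = {n0}; idom=n0
  n5: preds {n3,n4,n6}: {n0,n3} ∩ {n0,n1,n2,n4} ∩ {n0,n5,n6} = {n0}; idom=n0

idom(n5) = n0

Answer: n0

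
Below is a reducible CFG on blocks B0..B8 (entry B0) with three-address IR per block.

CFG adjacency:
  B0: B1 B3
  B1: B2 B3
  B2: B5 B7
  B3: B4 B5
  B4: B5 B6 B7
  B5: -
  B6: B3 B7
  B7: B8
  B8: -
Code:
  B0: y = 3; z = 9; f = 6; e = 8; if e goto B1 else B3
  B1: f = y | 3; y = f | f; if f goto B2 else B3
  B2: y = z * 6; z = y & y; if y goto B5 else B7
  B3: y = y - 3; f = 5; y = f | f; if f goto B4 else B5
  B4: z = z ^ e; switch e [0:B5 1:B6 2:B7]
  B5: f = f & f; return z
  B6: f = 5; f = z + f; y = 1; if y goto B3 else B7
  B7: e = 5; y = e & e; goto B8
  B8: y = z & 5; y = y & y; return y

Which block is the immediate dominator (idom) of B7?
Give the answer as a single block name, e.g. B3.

idom tree: B1←B0 B2←B1 B3←B0 B4←B3 B5←B0 B6←B4 B7←B0 B8←B7
Dom at joins:
  B3: preds {B0,B1,B6}: {B0} ∩ {B0,B1} ∩ {B0,B3,B4,B6} = {B0}; idom=B0
  B5: preds {B2,B3,B4}: {B0,B1,B2} ∩ {B0,B3} ∩ {B0,B3,B4} = {B0}; idom=B0
  B7: preds {B2,B4,B6}: {B0,B1,B2} ∩ {B0,B3,B4} ∩ {B0,B3,B4,B6} = {B0}; idom=B0

idom(B7) = B0

Answer: B0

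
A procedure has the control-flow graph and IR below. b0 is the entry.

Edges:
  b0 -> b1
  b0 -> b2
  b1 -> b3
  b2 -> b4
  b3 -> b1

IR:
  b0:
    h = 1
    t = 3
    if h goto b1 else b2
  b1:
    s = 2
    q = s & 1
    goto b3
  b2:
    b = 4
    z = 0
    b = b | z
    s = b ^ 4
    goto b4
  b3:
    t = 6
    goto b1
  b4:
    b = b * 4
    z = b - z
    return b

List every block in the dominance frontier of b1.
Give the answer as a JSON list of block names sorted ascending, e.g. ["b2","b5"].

Answer: ["b1"]

Analysis:
idom tree: b1←b0 b2←b0 b3←b1 b4←b2
Dom∩ at merges:
  b1: preds {b0,b3}: {b0} ∩ {b0,b1,b3} = {b0}; idom=b0

Frontier:
  join b1 pred b0: · stop@b0
  join b1 pred b3: b3→b1 stop@b0
  DF(b0)=∅
  DF(b1)={b1}
  DF(b2)=∅
  DF(b3)={b1}
  DF(b4)=∅

DF(b1) = ["b1"]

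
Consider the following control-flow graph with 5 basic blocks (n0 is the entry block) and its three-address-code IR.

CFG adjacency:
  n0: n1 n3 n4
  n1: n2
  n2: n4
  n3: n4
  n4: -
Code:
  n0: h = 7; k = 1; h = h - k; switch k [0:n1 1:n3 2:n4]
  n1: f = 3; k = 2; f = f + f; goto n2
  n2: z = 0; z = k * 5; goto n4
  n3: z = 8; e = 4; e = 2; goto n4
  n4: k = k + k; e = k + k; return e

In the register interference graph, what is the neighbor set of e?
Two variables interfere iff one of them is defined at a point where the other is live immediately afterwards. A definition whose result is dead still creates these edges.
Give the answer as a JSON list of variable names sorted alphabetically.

Per-block:
  n0 def {h,k} use ∅
  n1 def {f,k} use ∅
  n2 def {z} use {k}
  n3 def {e,z} use ∅
  n4 def {e,k} use {k}

Backward fixpoint:
  n0 li=∅ lo={k}
  n1 li=∅ lo={k}
  n2 li={k} lo={k}
  n3 li={k} lo={k}
  n4 li={k} lo=∅

Interfere edges:
  e↔{k}
  f↔{k}
  h↔{k}
  k↔{e,f,h,z}
  z↔{k}

N(e) = ["k"]

Answer: ["k"]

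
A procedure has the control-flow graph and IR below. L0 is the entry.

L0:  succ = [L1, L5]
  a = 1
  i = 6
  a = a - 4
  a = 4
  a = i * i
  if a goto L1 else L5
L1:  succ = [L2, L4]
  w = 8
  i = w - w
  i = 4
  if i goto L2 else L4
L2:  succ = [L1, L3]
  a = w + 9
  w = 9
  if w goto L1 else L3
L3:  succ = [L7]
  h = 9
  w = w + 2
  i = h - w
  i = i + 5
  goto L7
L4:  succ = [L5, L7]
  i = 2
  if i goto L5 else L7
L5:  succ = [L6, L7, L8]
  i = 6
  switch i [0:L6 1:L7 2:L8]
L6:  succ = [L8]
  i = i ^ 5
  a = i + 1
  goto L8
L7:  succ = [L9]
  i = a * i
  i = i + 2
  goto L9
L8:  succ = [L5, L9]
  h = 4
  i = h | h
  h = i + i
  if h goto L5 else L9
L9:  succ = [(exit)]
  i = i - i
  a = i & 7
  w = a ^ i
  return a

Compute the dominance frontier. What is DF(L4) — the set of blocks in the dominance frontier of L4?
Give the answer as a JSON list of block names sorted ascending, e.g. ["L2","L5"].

Answer: ["L5", "L7"]

Working:
idom tree: L1←L0 L2←L1 L3←L2 L4←L1 L5←L0 L6←L5 L7←L0 L8←L5 L9←L0
Join-block Dom:
  L1: preds {L0,L2}: {L0} ∩ {L0,L1,L2} = {L0}; idom=L0
  L5: preds {L0,L4,L8}: {L0} ∩ {L0,L1,L4} ∩ {L0,L5,L8} = {L0}; idom=L0
  L7: preds {L3,L4,L5}: {L0,L1,L2,L3} ∩ {L0,L1,L4} ∩ {L0,L5} = {L0}; idom=L0
  L8: preds {L5,L6}: {L0,L5} ∩ {L0,L5,L6} = {L0,L5}; idom=L5
  L9: preds {L7,L8}: {L0,L7} ∩ {L0,L5,L8} = {L0}; idom=L0

DF derivation:
  join L1 pred L0: · stop@L0
  join L1 pred L2: L2→L1 stop@L0
  join L5 pred L0: · stop@L0
  join L5 pred L4: L4→L1 stop@L0
  join L5 pred L8: L8→L5 stop@L0
  join L7 pred L3: L3→L2→L1 stop@L0
  join L7 pred L4: L4→L1 stop@L0
  join L7 pred L5: L5 stop@L0
  join L8 pred L5: · stop@L5
  join L8 pred L6: L6 stop@L5
  join L9 pred L7: L7 stop@L0
  join L9 pred L8: L8→L5 stop@L0
  DF(L0)=∅
  DF(L1)={L1,L5,L7}
  DF(L2)={L1,L7}
  DF(L3)={L7}
  DF(L4)={L5,L7}
  DF(L5)={L5,L7,L9}
  DF(L6)={L8}
  DF(L7)={L9}
  DF(L8)={L5,L9}
  DF(L9)=∅

DF(L4) = ["L5", "L7"]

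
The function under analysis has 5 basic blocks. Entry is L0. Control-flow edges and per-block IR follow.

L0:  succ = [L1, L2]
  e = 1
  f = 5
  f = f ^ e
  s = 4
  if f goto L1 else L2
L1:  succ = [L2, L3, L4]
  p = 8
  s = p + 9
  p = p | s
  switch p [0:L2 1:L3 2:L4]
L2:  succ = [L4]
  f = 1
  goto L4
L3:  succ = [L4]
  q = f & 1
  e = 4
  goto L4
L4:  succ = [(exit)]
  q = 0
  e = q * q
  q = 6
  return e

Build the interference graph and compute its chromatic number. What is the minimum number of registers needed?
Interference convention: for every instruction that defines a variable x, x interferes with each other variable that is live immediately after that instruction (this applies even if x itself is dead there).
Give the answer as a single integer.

Per-block:
  L0 def {e,f,s} use ∅
  L1 def {p,s} use ∅
  L2 def {f} use ∅
  L3 def {e,q} use {f}
  L4 def {e,q} use ∅

Backward fixpoint:
  L0 li=∅ lo={f}
  L1 li={f} lo={f}
  L2 li=∅ lo=∅
  L3 li={f} lo=∅
  L4 li=∅ lo=∅

Conflict graph:
  e↔{f,q}
  f↔{e,p,s}
  p↔{f,s}
  q↔{e}
  s↔{f,p}

Colouring:
  lower bound: {f,p,s} mutually conflict ⇒ χ ≥ 3
  3-colouring: R0={f,q}  R1={e,p}  R2={s}
  χ = 3

Answer: 3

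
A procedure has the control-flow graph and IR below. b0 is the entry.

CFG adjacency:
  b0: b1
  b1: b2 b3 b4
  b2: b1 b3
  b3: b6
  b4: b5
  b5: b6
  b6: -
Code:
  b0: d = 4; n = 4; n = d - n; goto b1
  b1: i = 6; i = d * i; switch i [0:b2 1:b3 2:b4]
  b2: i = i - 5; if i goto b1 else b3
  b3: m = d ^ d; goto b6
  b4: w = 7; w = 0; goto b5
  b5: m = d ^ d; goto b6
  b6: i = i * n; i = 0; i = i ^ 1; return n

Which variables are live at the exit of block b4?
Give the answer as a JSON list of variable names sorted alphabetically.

Answer: ["d", "i", "n"]

Working:
Block summaries:
  b0: def={d,n} ue=∅
  b1: def={i} ue={d}
  b2: def={i} ue={i}
  b3: def={m} ue={d}
  b4: def={w} ue=∅
  b5: def={m} ue={d}
  b6: def={i} ue={i,n}

Live sets:
  live b0: ∅→{d,n}
  live b1: {d,n}→{d,i,n}
  live b2: {d,i,n}→{d,i,n}
  live b3: {d,i,n}→{i,n}
  live b4: {d,i,n}→{d,i,n}
  live b5: {d,i,n}→{i,n}
  live b6: {i,n}→∅

live-out(b4) = ["d", "i", "n"]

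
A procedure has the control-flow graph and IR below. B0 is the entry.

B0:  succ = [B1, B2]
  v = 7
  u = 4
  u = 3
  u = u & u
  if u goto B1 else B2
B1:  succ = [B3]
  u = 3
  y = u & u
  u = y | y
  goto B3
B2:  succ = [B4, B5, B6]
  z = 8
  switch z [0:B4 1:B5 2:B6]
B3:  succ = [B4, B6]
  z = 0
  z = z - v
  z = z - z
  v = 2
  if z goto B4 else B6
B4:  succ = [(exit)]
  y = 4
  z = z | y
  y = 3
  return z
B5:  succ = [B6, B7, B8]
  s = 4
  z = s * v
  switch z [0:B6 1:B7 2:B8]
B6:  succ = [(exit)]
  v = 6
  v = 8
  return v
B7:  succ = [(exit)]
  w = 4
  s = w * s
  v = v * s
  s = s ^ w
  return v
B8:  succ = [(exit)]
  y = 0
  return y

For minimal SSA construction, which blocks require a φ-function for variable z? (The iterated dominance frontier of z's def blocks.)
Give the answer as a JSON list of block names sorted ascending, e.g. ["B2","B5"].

Answer: ["B4", "B6"]

Derivation:
idom tree: B1←B0 B2←B0 B3←B1 B4←B0 B5←B2 B6←B0 B7←B5 B8←B5
Dom∩ at merges:
  B4: preds {B2,B3}: {B0,B2} ∩ {B0,B1,B3} = {B0}; idom=B0
  B6: preds {B2,B3,B5}: {B0,B2} ∩ {B0,B1,B3} ∩ {B0,B2,B5} = {B0}; idom=B0

DF derivation:
  join B4 pred B2: B2 stop@B0
  join B4 pred B3: B3→B1 stop@B0
  join B6 pred B2: B2 stop@B0
  join B6 pred B3: B3→B1 stop@B0
  join B6 pred B5: B5→B2 stop@B0
  B0 → ∅
  B1 → {B4,B6}
  B2 → {B4,B6}
  B3 → {B4,B6}
  B4 → ∅
  B5 → {B6}
  B6 → ∅
  B7 → ∅
  B8 → ∅

φ for z: defs {B2,B3,B4,B5}
  DF⁺ = {B4,B6}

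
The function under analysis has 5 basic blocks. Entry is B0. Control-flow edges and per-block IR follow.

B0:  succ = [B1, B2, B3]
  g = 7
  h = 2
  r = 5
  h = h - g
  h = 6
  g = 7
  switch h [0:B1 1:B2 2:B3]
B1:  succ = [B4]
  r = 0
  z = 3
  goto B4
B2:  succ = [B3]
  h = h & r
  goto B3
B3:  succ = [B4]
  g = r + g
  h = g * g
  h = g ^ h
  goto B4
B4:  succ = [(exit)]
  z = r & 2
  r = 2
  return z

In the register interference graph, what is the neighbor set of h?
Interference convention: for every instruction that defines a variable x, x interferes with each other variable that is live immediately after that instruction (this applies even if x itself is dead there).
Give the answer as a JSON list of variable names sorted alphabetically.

Block summaries:
  B0: def={g,h,r} ue=∅
  B1: def={r,z} ue=∅
  B2: def={h} ue={h,r}
  B3: def={g,h} ue={g,r}
  B4: def={r,z} ue={r}

Live sets:
  B0: in=∅ out={g,h,r}
  B1: in=∅ out={r}
  B2: in={g,h,r} out={g,r}
  B3: in={g,r} out={r}
  B4: in={r} out=∅

Interfere edges:
  g: {h,r}
  h: {g,r}
  r: {g,h,z}
  z: {r}

N(h) = ["g", "r"]

Answer: ["g", "r"]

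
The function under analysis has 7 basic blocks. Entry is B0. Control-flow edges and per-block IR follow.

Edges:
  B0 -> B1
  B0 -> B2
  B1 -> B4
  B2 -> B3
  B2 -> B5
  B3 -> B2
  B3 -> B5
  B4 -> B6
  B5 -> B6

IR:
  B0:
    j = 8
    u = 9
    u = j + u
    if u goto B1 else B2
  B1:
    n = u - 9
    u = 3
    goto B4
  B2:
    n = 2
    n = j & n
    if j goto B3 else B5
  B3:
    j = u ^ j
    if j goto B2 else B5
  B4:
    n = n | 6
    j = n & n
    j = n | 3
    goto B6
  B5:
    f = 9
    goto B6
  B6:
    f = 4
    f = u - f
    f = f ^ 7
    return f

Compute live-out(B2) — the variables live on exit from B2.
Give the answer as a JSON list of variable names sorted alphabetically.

Answer: ["j", "u"]

Analysis:
def/use:
  B0: {j,u} / ∅
  B1: {n,u} / {u}
  B2: {n} / {j}
  B3: {j} / {j,u}
  B4: {j,n} / {n}
  B5: {f} / ∅
  B6: {f} / {u}

Live sets:
  B0: in=∅ out={j,u}
  B1: in={u} out={n,u}
  B2: in={j,u} out={j,u}
  B3: in={j,u} out={j,u}
  B4: in={n,u} out={u}
  B5: in={u} out={u}
  B6: in={u} out=∅

live-out(B2) = ["j", "u"]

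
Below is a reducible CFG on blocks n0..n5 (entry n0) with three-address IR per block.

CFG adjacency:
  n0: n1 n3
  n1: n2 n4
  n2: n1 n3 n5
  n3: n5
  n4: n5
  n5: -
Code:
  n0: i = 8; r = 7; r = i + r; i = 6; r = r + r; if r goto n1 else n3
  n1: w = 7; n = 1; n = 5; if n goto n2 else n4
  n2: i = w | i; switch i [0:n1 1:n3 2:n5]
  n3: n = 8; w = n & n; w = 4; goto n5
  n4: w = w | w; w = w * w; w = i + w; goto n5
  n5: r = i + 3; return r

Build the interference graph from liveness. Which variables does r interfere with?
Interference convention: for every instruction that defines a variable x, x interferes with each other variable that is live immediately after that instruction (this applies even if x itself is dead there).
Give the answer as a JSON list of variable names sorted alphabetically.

Per-block:
  n0: def={i,r} ue=∅
  n1: def={n,w} ue=∅
  n2: def={i} ue={i,w}
  n3: def={n,w} ue=∅
  n4: def={w} ue={i,w}
  n5: def={r} ue={i}

Liveness:
  n0 li=∅ lo={i}
  n1 li={i} lo={i,w}
  n2 li={i,w} lo={i}
  n3 li={i} lo={i}
  n4 li={i,w} lo={i}
  n5 li={i} lo=∅

Conflict graph:
  i↔{n,r,w}
  n↔{i,w}
  r↔{i}
  w↔{i,n}

N(r) = ["i"]

Answer: ["i"]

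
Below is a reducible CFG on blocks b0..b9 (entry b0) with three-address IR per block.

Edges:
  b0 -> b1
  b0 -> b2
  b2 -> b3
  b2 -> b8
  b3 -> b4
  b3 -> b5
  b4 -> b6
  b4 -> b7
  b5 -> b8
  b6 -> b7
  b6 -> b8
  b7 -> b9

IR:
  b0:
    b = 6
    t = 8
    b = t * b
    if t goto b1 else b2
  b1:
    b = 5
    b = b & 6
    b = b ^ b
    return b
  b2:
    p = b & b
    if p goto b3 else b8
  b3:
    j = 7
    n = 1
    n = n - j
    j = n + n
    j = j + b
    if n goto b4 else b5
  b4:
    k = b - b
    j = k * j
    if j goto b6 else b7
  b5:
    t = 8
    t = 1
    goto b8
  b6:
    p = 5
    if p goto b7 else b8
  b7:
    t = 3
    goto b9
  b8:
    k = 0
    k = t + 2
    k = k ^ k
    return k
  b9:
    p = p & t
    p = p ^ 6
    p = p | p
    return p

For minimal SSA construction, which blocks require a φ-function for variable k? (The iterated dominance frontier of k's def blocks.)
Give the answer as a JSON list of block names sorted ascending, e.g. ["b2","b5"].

idom tree: b1←b0 b2←b0 b3←b2 b4←b3 b5←b3 b6←b4 b7←b4 b8←b2 b9←b7
Dom∩ at merges:
  b7: preds {b4,b6}: {b0,b2,b3,b4} ∩ {b0,b2,b3,b4,b6} = {b0,b2,b3,b4}; idom=b4
  b8: preds {b2,b5,b6}: {b0,b2} ∩ {b0,b2,b3,b5} ∩ {b0,b2,b3,b4,b6} = {b0,b2}; idom=b2

DF walk-up:
  join b7 pred b4: · stop@b4
  join b7 pred b6: b6 stop@b4
  join b8 pred b2: · stop@b2
  join b8 pred b5: b5→b3 stop@b2
  join b8 pred b6: b6→b4→b3 stop@b2
  b0: DF=∅
  b1: DF=∅
  b2: DF=∅
  b3: DF={b8}
  b4: DF={b8}
  b5: DF={b8}
  b6: DF={b7,b8}
  b7: DF=∅
  b8: DF=∅
  b9: DF=∅

φ for k: defs {b4,b8}
  DF⁺ = {b8}

Answer: ["b8"]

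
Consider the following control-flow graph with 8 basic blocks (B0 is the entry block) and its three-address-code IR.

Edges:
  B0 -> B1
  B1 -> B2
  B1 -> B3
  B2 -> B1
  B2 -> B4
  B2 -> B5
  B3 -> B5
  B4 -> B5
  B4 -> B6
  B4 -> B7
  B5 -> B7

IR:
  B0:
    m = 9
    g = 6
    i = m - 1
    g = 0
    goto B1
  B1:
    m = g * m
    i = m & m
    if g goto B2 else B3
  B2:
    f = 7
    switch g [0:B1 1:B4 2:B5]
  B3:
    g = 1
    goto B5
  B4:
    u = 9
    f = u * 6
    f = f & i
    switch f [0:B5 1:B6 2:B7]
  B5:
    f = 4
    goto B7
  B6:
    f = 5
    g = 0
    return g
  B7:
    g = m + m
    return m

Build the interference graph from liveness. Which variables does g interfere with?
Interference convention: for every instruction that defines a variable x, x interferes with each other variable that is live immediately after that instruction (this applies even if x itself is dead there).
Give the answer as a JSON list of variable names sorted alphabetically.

Per-block:
  B0 def {g,i,m} use ∅
  B1 def {i,m} use {g,m}
  B2 def {f} use {g}
  B3 def {g} use ∅
  B4 def {f,u} use {i}
  B5 def {f} use ∅
  B6 def {f,g} use ∅
  B7 def {g} use {m}

Liveness:
  live B0: ∅→{g,m}
  live B1: {g,m}→{g,i,m}
  live B2: {g,i,m}→{g,i,m}
  live B3: {m}→{m}
  live B4: {i,m}→{m}
  live B5: {m}→{m}
  live B6: ∅→∅
  live B7: {m}→∅

Interfere edges:
  f: {g,i,m}
  g: {f,i,m}
  i: {f,g,m,u}
  m: {f,g,i,u}
  u: {i,m}

N(g) = ["f", "i", "m"]

Answer: ["f", "i", "m"]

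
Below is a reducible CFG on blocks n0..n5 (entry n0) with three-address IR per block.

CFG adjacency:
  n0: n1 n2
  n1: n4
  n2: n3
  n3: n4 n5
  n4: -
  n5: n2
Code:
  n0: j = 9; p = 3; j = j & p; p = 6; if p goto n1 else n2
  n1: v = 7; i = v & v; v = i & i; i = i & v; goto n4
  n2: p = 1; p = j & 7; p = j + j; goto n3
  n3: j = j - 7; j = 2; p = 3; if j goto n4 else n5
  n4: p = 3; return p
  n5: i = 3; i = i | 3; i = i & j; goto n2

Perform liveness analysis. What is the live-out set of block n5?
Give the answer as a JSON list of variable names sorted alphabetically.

Per-block:
  n0: def={j,p} ue=∅
  n1: def={i,v} ue=∅
  n2: def={p} ue={j}
  n3: def={j,p} ue={j}
  n4: def={p} ue=∅
  n5: def={i} ue={j}

Liveness:
  n0: in=∅ out={j}
  n1: in=∅ out=∅
  n2: in={j} out={j}
  n3: in={j} out={j}
  n4: in=∅ out=∅
  n5: in={j} out={j}

live-out(n5) = ["j"]

Answer: ["j"]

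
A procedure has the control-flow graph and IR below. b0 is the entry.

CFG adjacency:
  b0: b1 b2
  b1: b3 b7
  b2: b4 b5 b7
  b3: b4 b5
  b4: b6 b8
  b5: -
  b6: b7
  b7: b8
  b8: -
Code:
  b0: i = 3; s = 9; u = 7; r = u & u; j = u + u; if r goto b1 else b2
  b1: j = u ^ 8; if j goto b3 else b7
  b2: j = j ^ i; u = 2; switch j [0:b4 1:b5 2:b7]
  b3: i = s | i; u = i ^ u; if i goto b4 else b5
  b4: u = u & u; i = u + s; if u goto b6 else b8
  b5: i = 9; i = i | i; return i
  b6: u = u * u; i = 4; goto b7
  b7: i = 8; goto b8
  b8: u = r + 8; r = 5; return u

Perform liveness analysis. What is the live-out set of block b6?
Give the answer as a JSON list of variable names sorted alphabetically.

def/use:
  b0 def {i,j,r,s,u} use ∅
  b1 def {j} use {u}
  b2 def {j,u} use {i,j}
  b3 def {i,u} use {i,s,u}
  b4 def {i,u} use {s,u}
  b5 def {i} use ∅
  b6 def {i,u} use {u}
  b7 def {i} use ∅
  b8 def {r,u} use {r}

Live sets:
  live b0: ∅→{i,j,r,s,u}
  live b1: {i,r,s,u}→{i,r,s,u}
  live b2: {i,j,r,s}→{r,s,u}
  live b3: {i,r,s,u}→{r,s,u}
  live b4: {r,s,u}→{r,u}
  live b5: ∅→∅
  live b6: {r,u}→{r}
  live b7: {r}→{r}
  live b8: {r}→∅

live-out(b6) = ["r"]

Answer: ["r"]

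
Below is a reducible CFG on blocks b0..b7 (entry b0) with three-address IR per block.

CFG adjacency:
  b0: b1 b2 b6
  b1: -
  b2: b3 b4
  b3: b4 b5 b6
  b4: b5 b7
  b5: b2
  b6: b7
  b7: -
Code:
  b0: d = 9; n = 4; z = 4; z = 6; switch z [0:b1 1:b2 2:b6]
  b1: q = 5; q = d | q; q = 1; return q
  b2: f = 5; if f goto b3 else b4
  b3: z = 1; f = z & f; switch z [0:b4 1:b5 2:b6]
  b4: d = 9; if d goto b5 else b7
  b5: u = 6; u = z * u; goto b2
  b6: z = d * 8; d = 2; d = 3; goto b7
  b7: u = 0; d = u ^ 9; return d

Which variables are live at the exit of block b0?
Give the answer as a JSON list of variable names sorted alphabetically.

Answer: ["d", "z"]

Derivation:
Block summaries:
  b0: def={d,n,z} ue=∅
  b1: def={q} ue={d}
  b2: def={f} ue=∅
  b3: def={f,z} ue={f}
  b4: def={d} ue=∅
  b5: def={u} ue={z}
  b6: def={d,z} ue={d}
  b7: def={d,u} ue=∅

Live sets:
  b0 li=∅ lo={d,z}
  b1 li={d} lo=∅
  b2 li={d,z} lo={d,f,z}
  b3 li={d,f} lo={d,z}
  b4 li={z} lo={d,z}
  b5 li={d,z} lo={d,z}
  b6 li={d} lo=∅
  b7 li=∅ lo=∅

live-out(b0) = ["d", "z"]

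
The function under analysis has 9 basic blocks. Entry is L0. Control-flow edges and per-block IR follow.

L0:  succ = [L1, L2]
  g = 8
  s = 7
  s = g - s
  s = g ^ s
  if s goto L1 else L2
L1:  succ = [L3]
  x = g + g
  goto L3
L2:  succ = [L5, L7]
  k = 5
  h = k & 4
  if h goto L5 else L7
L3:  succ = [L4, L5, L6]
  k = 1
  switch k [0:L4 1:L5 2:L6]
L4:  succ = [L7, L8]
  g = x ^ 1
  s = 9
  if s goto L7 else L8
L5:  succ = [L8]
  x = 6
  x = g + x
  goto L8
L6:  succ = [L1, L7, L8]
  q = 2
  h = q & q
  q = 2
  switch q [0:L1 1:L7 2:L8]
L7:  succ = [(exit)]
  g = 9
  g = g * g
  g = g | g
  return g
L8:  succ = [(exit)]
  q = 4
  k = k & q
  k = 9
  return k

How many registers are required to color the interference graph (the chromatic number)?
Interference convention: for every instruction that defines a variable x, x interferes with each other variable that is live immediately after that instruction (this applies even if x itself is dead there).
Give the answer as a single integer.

Block summaries:
  L0: def={g,s} ue=∅
  L1: def={x} ue={g}
  L2: def={h,k} ue=∅
  L3: def={k} ue=∅
  L4: def={g,s} ue={x}
  L5: def={x} ue={g}
  L6: def={h,q} ue=∅
  L7: def={g} ue=∅
  L8: def={k,q} ue={k}

Live sets:
  live L0: ∅→{g}
  live L1: {g}→{g,x}
  live L2: {g}→{g,k}
  live L3: {g,x}→{g,k,x}
  live L4: {k,x}→{k}
  live L5: {g,k}→{k}
  live L6: {g,k}→{g,k}
  live L7: ∅→∅
  live L8: {k}→∅

Interfere edges:
  g — {h,k,q,s,x}
  h — {g,k}
  k — {g,h,q,s,x}
  q — {g,k}
  s — {g,k}
  x — {g,k}

Colouring:
  lower bound: {g,h,k} mutually conflict ⇒ χ ≥ 3
  3-colouring: r0={g}  r1={k}  r2={h,q,s,x}
  χ = 3

Answer: 3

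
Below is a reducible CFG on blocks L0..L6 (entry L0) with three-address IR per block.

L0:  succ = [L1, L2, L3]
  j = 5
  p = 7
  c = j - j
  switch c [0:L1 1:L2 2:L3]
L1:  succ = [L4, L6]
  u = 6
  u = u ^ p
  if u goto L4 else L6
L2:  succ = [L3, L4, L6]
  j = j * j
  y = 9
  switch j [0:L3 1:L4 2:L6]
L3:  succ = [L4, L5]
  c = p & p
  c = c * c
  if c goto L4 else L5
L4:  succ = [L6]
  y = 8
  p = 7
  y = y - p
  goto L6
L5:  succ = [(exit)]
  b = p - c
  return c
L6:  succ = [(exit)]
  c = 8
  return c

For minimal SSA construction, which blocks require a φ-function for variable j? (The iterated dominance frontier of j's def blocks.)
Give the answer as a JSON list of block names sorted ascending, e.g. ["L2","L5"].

idom tree: L1←L0 L2←L0 L3←L0 L4←L0 L5←L3 L6←L0
Dom at joins:
  L3: preds {L0,L2}: {L0} ∩ {L0,L2} = {L0}; idom=L0
  L4: preds {L1,L2,L3}: {L0,L1} ∩ {L0,L2} ∩ {L0,L3} = {L0}; idom=L0
  L6: preds {L1,L2,L4}: {L0,L1} ∩ {L0,L2} ∩ {L0,L4} = {L0}; idom=L0

DF derivation:
  L3←L0: walk · to L0
  L3←L2: walk L2 to L0
  L4←L1: walk L1 to L0
  L4←L2: walk L2 to L0
  L4←L3: walk L3 to L0
  L6←L1: walk L1 to L0
  L6←L2: walk L2 to L0
  L6←L4: walk L4 to L0
  L0 → ∅
  L1 → {L4,L6}
  L2 → {L3,L4,L6}
  L3 → {L4}
  L4 → {L6}
  L5 → ∅
  L6 → ∅

φ for j: defs {L0,L2}
  DF⁺ = {L3,L4,L6}

Answer: ["L3", "L4", "L6"]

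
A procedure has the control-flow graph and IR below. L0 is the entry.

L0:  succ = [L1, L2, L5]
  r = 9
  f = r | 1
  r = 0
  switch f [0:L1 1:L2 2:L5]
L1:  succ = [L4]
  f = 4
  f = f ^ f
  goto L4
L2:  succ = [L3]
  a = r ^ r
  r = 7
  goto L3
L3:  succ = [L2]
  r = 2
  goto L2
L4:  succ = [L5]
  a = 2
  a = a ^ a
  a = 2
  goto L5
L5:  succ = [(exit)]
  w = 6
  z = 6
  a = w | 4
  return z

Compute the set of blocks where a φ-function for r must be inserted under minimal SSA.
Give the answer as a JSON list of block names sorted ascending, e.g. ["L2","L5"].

Answer: ["L2"]

Analysis:
idom tree: L1←L0 L2←L0 L3←L2 L4←L1 L5←L0
Join-block Dom:
  L2: preds {L0,L3}: {L0} ∩ {L0,L2,L3} = {L0}; idom=L0
  L5: preds {L0,L4}: {L0} ∩ {L0,L1,L4} = {L0}; idom=L0

Frontier:
  join L2 pred L0: · stop@L0
  join L2 pred L3: L3→L2 stop@L0
  join L5 pred L0: · stop@L0
  join L5 pred L4: L4→L1 stop@L0
  L0: DF=∅
  L1: DF={L5}
  L2: DF={L2}
  L3: DF={L2}
  L4: DF={L5}
  L5: DF=∅

φ for r: defs {L0,L2,L3}
  DF⁺ = {L2}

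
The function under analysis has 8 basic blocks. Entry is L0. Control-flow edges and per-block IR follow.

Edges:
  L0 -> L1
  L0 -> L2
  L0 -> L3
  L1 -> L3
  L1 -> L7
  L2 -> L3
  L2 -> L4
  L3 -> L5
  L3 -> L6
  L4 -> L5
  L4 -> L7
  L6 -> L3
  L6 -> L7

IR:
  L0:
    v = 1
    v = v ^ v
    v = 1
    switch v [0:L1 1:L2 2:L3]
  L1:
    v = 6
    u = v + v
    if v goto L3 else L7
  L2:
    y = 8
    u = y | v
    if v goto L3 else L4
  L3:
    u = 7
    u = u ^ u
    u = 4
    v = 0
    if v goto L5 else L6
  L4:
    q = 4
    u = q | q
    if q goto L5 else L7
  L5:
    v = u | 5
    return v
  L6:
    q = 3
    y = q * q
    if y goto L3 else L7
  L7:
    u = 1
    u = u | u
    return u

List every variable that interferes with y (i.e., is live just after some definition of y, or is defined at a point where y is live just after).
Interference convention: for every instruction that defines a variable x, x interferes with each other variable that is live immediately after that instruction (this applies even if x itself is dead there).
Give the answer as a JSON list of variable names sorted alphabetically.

Answer: ["v"]

Derivation:
Block summaries:
  L0: def={v} ue=∅
  L1: def={u,v} ue=∅
  L2: def={u,y} ue={v}
  L3: def={u,v} ue=∅
  L4: def={q,u} ue=∅
  L5: def={v} ue={u}
  L6: def={q,y} ue=∅
  L7: def={u} ue=∅

Backward fixpoint:
  live L0: ∅→{v}
  live L1: ∅→∅
  live L2: {v}→∅
  live L3: ∅→{u}
  live L4: ∅→{u}
  live L5: {u}→∅
  live L6: ∅→∅
  live L7: ∅→∅

Interference:
  q — {u}
  u — {q,v}
  v — {u,y}
  y — {v}

N(y) = ["v"]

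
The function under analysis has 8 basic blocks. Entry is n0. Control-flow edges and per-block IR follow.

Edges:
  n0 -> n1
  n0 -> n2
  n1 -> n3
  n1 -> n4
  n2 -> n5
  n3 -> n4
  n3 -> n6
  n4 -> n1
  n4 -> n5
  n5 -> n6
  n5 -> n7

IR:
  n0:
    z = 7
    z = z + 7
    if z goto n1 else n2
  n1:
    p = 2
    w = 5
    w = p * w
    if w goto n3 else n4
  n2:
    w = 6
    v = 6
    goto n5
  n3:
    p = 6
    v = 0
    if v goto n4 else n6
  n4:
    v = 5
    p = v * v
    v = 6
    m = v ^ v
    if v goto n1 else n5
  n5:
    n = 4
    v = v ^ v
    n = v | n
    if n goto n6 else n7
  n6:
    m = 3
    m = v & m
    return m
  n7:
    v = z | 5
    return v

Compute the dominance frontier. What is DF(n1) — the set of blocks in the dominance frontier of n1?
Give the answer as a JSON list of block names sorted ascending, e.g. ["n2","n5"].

idom tree: n1←n0 n2←n0 n3←n1 n4←n1 n5←n0 n6←n0 n7←n5
Join-block Dom:
  n1: preds {n0,n4}: {n0} ∩ {n0,n1,n4} = {n0}; idom=n0
  n4: preds {n1,n3}: {n0,n1} ∩ {n0,n1,n3} = {n0,n1}; idom=n1
  n5: preds {n2,n4}: {n0,n2} ∩ {n0,n1,n4} = {n0}; idom=n0
  n6: preds {n3,n5}: {n0,n1,n3} ∩ {n0,n5} = {n0}; idom=n0

DF walk-up:
  join n1 pred n0: · stop@n0
  join n1 pred n4: n4→n1 stop@n0
  join n4 pred n1: · stop@n1
  join n4 pred n3: n3 stop@n1
  join n5 pred n2: n2 stop@n0
  join n5 pred n4: n4→n1 stop@n0
  join n6 pred n3: n3→n1 stop@n0
  join n6 pred n5: n5 stop@n0
  DF(n0)=∅
  DF(n1)={n1,n5,n6}
  DF(n2)={n5}
  DF(n3)={n4,n6}
  DF(n4)={n1,n5}
  DF(n5)={n6}
  DF(n6)=∅
  DF(n7)=∅

DF(n1) = ["n1", "n5", "n6"]

Answer: ["n1", "n5", "n6"]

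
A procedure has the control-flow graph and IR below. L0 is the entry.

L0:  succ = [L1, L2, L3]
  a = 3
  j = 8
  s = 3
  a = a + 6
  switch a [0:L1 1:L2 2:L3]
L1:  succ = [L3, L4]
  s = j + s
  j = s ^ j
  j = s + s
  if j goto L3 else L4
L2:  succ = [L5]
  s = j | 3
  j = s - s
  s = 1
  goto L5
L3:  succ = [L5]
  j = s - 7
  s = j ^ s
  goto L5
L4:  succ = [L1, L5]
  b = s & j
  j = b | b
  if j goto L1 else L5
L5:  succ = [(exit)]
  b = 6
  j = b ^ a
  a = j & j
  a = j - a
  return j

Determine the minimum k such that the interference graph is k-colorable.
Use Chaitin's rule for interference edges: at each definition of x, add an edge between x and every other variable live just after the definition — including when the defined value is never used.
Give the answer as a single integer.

Answer: 3

Analysis:
def/use:
  L0: def={a,j,s} ue=∅
  L1: def={j,s} ue={j,s}
  L2: def={j,s} ue={j}
  L3: def={j,s} ue={s}
  L4: def={b,j} ue={j,s}
  L5: def={a,b,j} ue={a}

Backward fixpoint:
  live L0: ∅→{a,j,s}
  live L1: {a,j,s}→{a,j,s}
  live L2: {a,j}→{a}
  live L3: {a,s}→{a}
  live L4: {a,j,s}→{a,j,s}
  live L5: {a}→∅

Conflict graph:
  a↔{b,j,s}
  b↔{a,s}
  j↔{a,s}
  s↔{a,b,j}

Colouring:
  {a,b,s} pairwise interfere (3-clique) ⇒ χ ≥ 3
  3-colouring: r0={a}  r1={s}  r2={b,j}
  χ = 3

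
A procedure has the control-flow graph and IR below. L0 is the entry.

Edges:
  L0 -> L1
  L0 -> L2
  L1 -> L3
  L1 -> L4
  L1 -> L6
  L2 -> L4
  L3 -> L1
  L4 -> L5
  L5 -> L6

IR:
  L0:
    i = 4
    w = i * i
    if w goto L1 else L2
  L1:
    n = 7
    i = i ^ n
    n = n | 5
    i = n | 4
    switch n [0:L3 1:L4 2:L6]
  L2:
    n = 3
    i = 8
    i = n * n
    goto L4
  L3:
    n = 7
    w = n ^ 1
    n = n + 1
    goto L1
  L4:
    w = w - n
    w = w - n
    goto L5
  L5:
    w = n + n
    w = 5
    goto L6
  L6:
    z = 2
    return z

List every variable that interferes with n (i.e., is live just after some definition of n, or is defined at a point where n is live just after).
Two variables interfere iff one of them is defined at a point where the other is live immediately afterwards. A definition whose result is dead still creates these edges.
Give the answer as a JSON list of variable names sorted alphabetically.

Block summaries:
  L0: def={i,w} ue=∅
  L1: def={i,n} ue={i}
  L2: def={i,n} ue=∅
  L3: def={n,w} ue=∅
  L4: def={w} ue={n,w}
  L5: def={w} ue={n}
  L6: def={z} ue=∅

Liveness:
  L0 li=∅ lo={i,w}
  L1 li={i,w} lo={i,n,w}
  L2 li={w} lo={n,w}
  L3 li={i} lo={i,w}
  L4 li={n,w} lo={n}
  L5 li={n} lo=∅
  L6 li=∅ lo=∅

Conflict graph:
  i — {n,w}
  n — {i,w}
  w — {i,n}
  z — ∅

N(n) = ["i", "w"]

Answer: ["i", "w"]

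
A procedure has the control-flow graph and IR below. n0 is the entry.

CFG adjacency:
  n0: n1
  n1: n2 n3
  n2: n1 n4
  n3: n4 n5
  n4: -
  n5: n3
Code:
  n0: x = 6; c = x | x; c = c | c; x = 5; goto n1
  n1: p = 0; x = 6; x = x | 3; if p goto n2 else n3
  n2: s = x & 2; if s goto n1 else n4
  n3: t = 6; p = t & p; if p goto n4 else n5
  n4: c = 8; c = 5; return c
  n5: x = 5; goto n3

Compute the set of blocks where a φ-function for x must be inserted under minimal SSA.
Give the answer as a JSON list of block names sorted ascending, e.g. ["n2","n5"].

idom tree: n1←n0 n2←n1 n3←n1 n4←n1 n5←n3
Dom at joins:
  n1: preds {n0,n2}: {n0} ∩ {n0,n1,n2} = {n0}; idom=n0
  n3: preds {n1,n5}: {n0,n1} ∩ {n0,n1,n3,n5} = {n0,n1}; idom=n1
  n4: preds {n2,n3}: {n0,n1,n2} ∩ {n0,n1,n3} = {n0,n1}; idom=n1

DF walk-up:
  n1←n0: walk · to n0
  n1←n2: walk n2→n1 to n0
  n3←n1: walk · to n1
  n3←n5: walk n5→n3 to n1
  n4←n2: walk n2 to n1
  n4←n3: walk n3 to n1
  n0 → ∅
  n1 → {n1}
  n2 → {n1,n4}
  n3 → {n3,n4}
  n4 → ∅
  n5 → {n3}

φ for x: defs {n0,n1,n5}
  DF⁺ = {n1,n3,n4}

Answer: ["n1", "n3", "n4"]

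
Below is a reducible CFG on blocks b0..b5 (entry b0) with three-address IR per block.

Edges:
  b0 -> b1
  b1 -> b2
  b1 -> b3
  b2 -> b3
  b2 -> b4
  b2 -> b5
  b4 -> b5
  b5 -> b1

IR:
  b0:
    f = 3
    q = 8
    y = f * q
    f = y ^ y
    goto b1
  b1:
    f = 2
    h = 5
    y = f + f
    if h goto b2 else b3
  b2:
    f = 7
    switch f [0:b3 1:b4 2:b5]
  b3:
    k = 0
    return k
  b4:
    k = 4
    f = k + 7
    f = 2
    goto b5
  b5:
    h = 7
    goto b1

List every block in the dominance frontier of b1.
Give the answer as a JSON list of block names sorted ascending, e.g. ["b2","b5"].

idom tree: b1←b0 b2←b1 b3←b1 b4←b2 b5←b2
Dom at joins:
  b1: preds {b0,b5}: {b0} ∩ {b0,b1,b2,b5} = {b0}; idom=b0
  b3: preds {b1,b2}: {b0,b1} ∩ {b0,b1,b2} = {b0,b1}; idom=b1
  b5: preds {b2,b4}: {b0,b1,b2} ∩ {b0,b1,b2,b4} = {b0,b1,b2}; idom=b2

DF derivation:
  b1←b0: walk · to b0
  b1←b5: walk b5→b2→b1 to b0
  b3←b1: walk · to b1
  b3←b2: walk b2 to b1
  b5←b2: walk · to b2
  b5←b4: walk b4 to b2
  b0 → ∅
  b1 → {b1}
  b2 → {b1,b3}
  b3 → ∅
  b4 → {b5}
  b5 → {b1}

DF(b1) = ["b1"]

Answer: ["b1"]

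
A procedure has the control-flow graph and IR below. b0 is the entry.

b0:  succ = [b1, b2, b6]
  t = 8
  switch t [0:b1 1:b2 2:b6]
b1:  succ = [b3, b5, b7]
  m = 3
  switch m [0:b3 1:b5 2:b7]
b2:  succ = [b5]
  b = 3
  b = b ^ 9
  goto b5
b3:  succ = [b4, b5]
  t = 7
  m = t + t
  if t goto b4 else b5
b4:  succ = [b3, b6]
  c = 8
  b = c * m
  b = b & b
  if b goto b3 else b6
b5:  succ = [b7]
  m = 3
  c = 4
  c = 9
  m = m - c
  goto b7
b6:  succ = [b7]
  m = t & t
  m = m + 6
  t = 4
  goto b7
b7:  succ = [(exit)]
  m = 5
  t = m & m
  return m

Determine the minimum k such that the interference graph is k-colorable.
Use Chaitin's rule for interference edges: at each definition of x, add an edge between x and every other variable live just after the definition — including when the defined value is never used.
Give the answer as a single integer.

Answer: 3

Analysis:
def/use:
  b0 def {t} use ∅
  b1 def {m} use ∅
  b2 def {b} use ∅
  b3 def {m,t} use ∅
  b4 def {b,c} use {m}
  b5 def {c,m} use ∅
  b6 def {m,t} use {t}
  b7 def {m,t} use ∅

Live sets:
  live b0: ∅→{t}
  live b1: ∅→∅
  live b2: ∅→∅
  live b3: ∅→{m,t}
  live b4: {m,t}→{t}
  live b5: ∅→∅
  live b6: {t}→∅
  live b7: ∅→∅

Interference:
  b: {t}
  c: {m,t}
  m: {c,t}
  t: {b,c,m}

Colouring:
  {c,m,t} pairwise interfere (3-clique) ⇒ χ ≥ 3
  3-colouring: R0={t}  R1={b,c}  R2={m}
  χ = 3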